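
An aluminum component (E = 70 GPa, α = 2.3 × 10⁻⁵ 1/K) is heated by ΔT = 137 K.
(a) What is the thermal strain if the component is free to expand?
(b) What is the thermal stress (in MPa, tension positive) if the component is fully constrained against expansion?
(a) Free thermal strain ε_th = α·ΔT = (2.3 × 10⁻⁵) × 137 = 0.003151
(b) Fully constrained, the expansion is suppressed, so σ = -E·α·ΔT. Convert E = 70 GPa = 7 × 10¹⁰ Pa.
  σ = -(7 × 10¹⁰) × (2.3 × 10⁻⁵) × 137 = -2.206 × 10⁸ Pa = -220.6 MPa (compressive)
Final answer: (a) ε_th = 0.003151, (b) σ = -220.6 MPa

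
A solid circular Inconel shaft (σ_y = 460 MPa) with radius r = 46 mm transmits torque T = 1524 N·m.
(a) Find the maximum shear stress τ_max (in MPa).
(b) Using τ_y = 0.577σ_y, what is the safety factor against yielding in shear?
(a) For a solid circular shaft, τ_max = T·r/J with J = π·r^4/2, i.e. τ_max = 2·T / (π·r^3). Convert r = 46 mm = 0.046 m.
  τ_max = (2 × 1524) / (π × 0.046^3) = 9.968 × 10⁶ Pa = 9.968 MPa
(b) τ_y = 0.577 × 460 = 265.42 MPa
  SF = τ_y/τ_max = 265.42 / 9.968 = 26.63
Final answer: (a) τ_max = 9.968 MPa, (b) SF = 26.63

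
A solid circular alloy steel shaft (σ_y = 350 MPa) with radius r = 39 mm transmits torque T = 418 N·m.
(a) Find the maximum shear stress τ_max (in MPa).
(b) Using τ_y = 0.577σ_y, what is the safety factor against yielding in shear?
(a) For a solid circular shaft, τ_max = T·r/J with J = π·r^4/2, i.e. τ_max = 2·T / (π·r^3). Convert r = 39 mm = 0.039 m.
  τ_max = (2 × 418) / (π × 0.039^3) = 4.486 × 10⁶ Pa = 4.486 MPa
(b) τ_y = 0.577 × 350 = 201.95 MPa
  SF = τ_y/τ_max = 201.95 / 4.486 = 45.02
Final answer: (a) τ_max = 4.486 MPa, (b) SF = 45.02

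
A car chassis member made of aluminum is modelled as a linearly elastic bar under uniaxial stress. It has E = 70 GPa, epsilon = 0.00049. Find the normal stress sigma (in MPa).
Model: a linearly elastic bar under uniaxial stress, so sigma = E·epsilon.
Convert to SI units:
  E = 70 GPa = 7 × 10¹⁰ Pa
Substitute:
  sigma = (7 × 10¹⁰) × 0.00049
  sigma = 3.43 × 10⁷ Pa
Convert: sigma = 3.43 × 10⁷ Pa = 34.3 MPa
Final answer: sigma = 34.3 MPa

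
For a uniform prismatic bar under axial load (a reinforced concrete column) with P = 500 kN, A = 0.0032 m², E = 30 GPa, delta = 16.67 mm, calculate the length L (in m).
Model: a uniform prismatic bar under axial load, so delta = (P·L) / (A·E).
Solve for L: L = (delta·A·E) / P.
Convert to SI units:
  P = 500 kN = 500000 N
  E = 30 GPa = 3 × 10¹⁰ Pa
  delta = 16.67 mm = 0.01667 m
Substitute:
  L = (0.01667 × 0.0032 × (3 × 10¹⁰)) / 500000
  L = 3.201 m
Final answer: L = 3.201 m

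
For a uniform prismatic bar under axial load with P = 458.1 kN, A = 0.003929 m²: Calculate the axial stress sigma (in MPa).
Model: a uniform prismatic bar under axial load, so sigma = P / A.
Convert to SI units:
  P = 458.1 kN = 458100 N
Substitute:
  sigma = 458100 / 0.003929
  sigma = 1.166 × 10⁸ Pa
Convert: sigma = 1.166 × 10⁸ Pa = 116.6 MPa
Final answer: sigma = 116.6 MPa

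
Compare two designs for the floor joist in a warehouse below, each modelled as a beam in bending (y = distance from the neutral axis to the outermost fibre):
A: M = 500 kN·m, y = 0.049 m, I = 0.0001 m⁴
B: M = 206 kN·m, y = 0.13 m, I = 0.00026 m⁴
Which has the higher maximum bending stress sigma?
Model: a beam in bending (y = distance from the neutral axis to the outermost fibre), so sigma = (M·y) / I (SI units).
  A: sigma = (500000 × 0.049) / 0.0001 = 2.45 × 10⁸ Pa = 245 MPa
  B: sigma = (206000 × 0.13) / 0.00026 = 1.03 × 10⁸ Pa = 103 MPa
245 MPa > 103 MPa, so A is larger.
Final answer: A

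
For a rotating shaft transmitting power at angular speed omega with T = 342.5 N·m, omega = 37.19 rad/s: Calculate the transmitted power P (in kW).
Model: a rotating shaft transmitting power at angular speed omega, so P = T·omega.
Substitute:
  P = 342.5 × 37.19
  P = 12740 W
Convert: P = 12740 W = 12.74 kW
Final answer: P = 12.74 kW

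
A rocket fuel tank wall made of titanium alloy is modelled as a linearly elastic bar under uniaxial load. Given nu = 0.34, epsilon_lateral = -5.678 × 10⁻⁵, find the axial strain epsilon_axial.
Model: a linearly elastic bar under uniaxial load, so epsilon_lateral = -nu·epsilon_axial.
Solve for epsilon_axial: epsilon_axial = -epsilon_lateral / nu.
Substitute:
  epsilon_axial = -(-5.678 × 10⁻⁵) / 0.34
  epsilon_axial = 0.000167
Final answer: epsilon_axial = 0.000167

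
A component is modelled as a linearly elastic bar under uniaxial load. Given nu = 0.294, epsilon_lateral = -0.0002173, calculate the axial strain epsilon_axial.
Model: a linearly elastic bar under uniaxial load, so epsilon_lateral = -nu·epsilon_axial.
Solve for epsilon_axial: epsilon_axial = -epsilon_lateral / nu.
Substitute:
  epsilon_axial = -(-0.0002173) / 0.294
  epsilon_axial = 0.0007391
Final answer: epsilon_axial = 0.0007391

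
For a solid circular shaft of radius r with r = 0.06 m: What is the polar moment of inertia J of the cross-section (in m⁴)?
Model: a solid circular shaft of radius r, so J = (π·r^4) / 2.
Substitute:
  J = (π × 0.06^4) / 2
  J = 2.036 × 10⁻⁵ m⁴
Final answer: J = 2.036 × 10⁻⁵ m⁴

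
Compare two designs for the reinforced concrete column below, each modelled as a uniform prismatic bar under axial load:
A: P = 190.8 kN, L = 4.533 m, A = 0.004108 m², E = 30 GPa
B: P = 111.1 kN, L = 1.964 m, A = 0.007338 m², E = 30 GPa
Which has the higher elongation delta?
Model: a uniform prismatic bar under axial load, so delta = (P·L) / (A·E) (SI units).
  A: delta = (190800 × 4.533) / (0.004108 × (3 × 10¹⁰)) = 0.007018 m = 7.018 mm
  B: delta = (111100 × 1.964) / (0.007338 × (3 × 10¹⁰)) = 0.0009912 m = 0.9912 mm
7.018 mm > 0.9912 mm, so A is larger.
Final answer: A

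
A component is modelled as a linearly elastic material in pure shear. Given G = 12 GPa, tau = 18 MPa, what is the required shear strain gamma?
Model: a linearly elastic material in pure shear, so tau = G·gamma.
Solve for gamma: gamma = tau / G.
Convert to SI units:
  G = 12 GPa = 1.2 × 10¹⁰ Pa
  tau = 18 MPa = 1.8 × 10⁷ Pa
Substitute:
  gamma = (1.8 × 10⁷) / (1.2 × 10¹⁰)
  gamma = 0.0015
Final answer: gamma = 0.0015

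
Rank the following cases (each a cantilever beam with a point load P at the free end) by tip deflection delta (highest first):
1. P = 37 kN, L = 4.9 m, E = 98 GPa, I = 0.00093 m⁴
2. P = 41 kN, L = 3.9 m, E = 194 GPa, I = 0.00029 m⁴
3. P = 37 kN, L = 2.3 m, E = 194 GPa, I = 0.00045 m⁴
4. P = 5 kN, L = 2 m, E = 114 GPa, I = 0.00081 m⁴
Model: a cantilever beam with a point load P at the free end, so delta = (P·L^3) / (3·E·I) (SI units).
  Case 1: delta = (37000 × 4.9^3) / (3 × (9.8 × 10¹⁰) × 0.00093) = 0.01592 m = 15.92 mm
  Case 2: delta = (41000 × 3.9^3) / (3 × (1.94 × 10¹¹) × 0.00029) = 0.01441 m = 14.41 mm
  Case 3: delta = (37000 × 2.3^3) / (3 × (1.94 × 10¹¹) × 0.00045) = 0.001719 m = 1.719 mm
  Case 4: delta = (5000 × 2^3) / (3 × (1.14 × 10¹¹) × 0.00081) = 0.0001444 m = 0.1444 mm
Ordering: 15.92 mm (case 1) > 14.41 mm (case 2) > 1.719 mm (case 3) > 0.1444 mm (case 4)
Final answer: 1, 2, 3, 4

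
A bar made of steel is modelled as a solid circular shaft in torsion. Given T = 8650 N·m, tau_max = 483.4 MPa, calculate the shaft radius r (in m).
Model: a solid circular shaft in torsion, so tau_max = (2·T) / (π·r^3).
Solve for r: r = ((2·T) / (π·tau_max))^(1/3).
Convert to SI units:
  tau_max = 483.4 MPa = 4.834 × 10⁸ Pa
Substitute:
  r = ((2 × 8650) / (π × (4.834 × 10⁸)))^(1/3)
  r = 0.0225 m
Final answer: r = 0.0225 m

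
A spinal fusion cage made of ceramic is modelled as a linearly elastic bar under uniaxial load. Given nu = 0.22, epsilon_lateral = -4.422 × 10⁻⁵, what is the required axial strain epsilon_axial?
Model: a linearly elastic bar under uniaxial load, so epsilon_lateral = -nu·epsilon_axial.
Solve for epsilon_axial: epsilon_axial = -epsilon_lateral / nu.
Substitute:
  epsilon_axial = -(-4.422 × 10⁻⁵) / 0.22
  epsilon_axial = 0.000201
Final answer: epsilon_axial = 0.000201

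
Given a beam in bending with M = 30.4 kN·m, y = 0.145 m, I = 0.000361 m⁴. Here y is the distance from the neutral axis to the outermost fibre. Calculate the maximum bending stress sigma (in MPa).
Model: a beam in bending, so sigma = (M·y) / I.
Convert to SI units:
  M = 30.4 kN·m = 30400 N·m
Substitute:
  sigma = (30400 × 0.145) / 0.000361
  sigma = 1.221 × 10⁷ Pa
Convert: sigma = 1.221 × 10⁷ Pa = 12.21 MPa
Final answer: sigma = 12.21 MPa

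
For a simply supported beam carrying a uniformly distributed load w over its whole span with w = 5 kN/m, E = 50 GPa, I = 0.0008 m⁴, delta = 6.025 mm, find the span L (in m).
Model: a simply supported beam carrying a uniformly distributed load w over its whole span, so delta = (5·w·L^4) / (384·E·I).
Solve for L: L = ((384·delta·E·I) / (5·w))^(1/4).
Convert to SI units:
  w = 5 kN/m = 5000 N/m
  E = 50 GPa = 5 × 10¹⁰ Pa
  delta = 6.025 mm = 0.006025 m
Substitute:
  L = ((384 × 0.006025 × (5 × 10¹⁰) × 0.0008) / (5 × 5000))^(1/4)
  L = 7.8 m
Final answer: L = 7.8 m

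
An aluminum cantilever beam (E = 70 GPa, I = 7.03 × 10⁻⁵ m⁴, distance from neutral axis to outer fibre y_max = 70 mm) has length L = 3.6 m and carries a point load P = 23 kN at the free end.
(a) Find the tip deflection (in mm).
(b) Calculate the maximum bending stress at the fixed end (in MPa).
(a) Tip deflection of a cantilever with an end point load: δ = P·L^3 / (3·E·I). Convert P = 23 kN = 23000 N, E = 70 GPa = 7 × 10¹⁰ Pa.
  δ = (23000 × 3.6^3) / (3 × (7 × 10¹⁰) × (7.03 × 10⁻⁵)) = 0.07269 m = 72.69 mm
(b) Maximum bending moment at the fixed end: M = P·L = 23000 × 3.6 = 82800 N·m. Convert y_max = 70 mm = 0.07 m.
  σ = M·y_max / I = (82800 × 0.07) / (7.03 × 10⁻⁵) = 8.245 × 10⁷ Pa = 82.45 MPa
Final answer: (a) δ = 72.69 mm, (b) σ = 82.45 MPa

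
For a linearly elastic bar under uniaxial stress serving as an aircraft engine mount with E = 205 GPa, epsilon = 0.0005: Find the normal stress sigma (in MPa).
Model: a linearly elastic bar under uniaxial stress, so sigma = E·epsilon.
Convert to SI units:
  E = 205 GPa = 2.05 × 10¹¹ Pa
Substitute:
  sigma = (2.05 × 10¹¹) × 0.0005
  sigma = 1.025 × 10⁸ Pa
Convert: sigma = 1.025 × 10⁸ Pa = 102.5 MPa
Final answer: sigma = 102.5 MPa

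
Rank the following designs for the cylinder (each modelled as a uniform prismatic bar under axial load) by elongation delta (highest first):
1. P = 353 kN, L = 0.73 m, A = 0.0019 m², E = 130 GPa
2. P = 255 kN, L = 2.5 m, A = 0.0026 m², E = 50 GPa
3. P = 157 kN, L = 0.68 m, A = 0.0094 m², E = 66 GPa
Model: a uniform prismatic bar under axial load, so delta = (P·L) / (A·E) (SI units).
  Case 1: delta = (353000 × 0.73) / (0.0019 × (1.3 × 10¹¹)) = 0.001043 m = 1.043 mm
  Case 2: delta = (255000 × 2.5) / (0.0026 × (5 × 10¹⁰)) = 0.004904 m = 4.904 mm
  Case 3: delta = (157000 × 0.68) / (0.0094 × (6.6 × 10¹⁰)) = 0.0001721 m = 0.1721 mm
Ordering: 4.904 mm (case 2) > 1.043 mm (case 1) > 0.1721 mm (case 3)
Final answer: 2, 1, 3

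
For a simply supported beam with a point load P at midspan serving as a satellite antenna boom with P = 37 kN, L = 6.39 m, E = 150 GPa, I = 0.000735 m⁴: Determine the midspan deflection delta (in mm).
Model: a simply supported beam with a point load P at midspan, so delta = (P·L^3) / (48·E·I).
Convert to SI units:
  P = 37 kN = 37000 N
  E = 150 GPa = 1.5 × 10¹¹ Pa
Substitute:
  delta = (37000 × 6.39^3) / (48 × (1.5 × 10¹¹) × 0.000735)
  delta = 0.001824 m
Convert: delta = 0.001824 m = 1.824 mm
Final answer: delta = 1.824 mm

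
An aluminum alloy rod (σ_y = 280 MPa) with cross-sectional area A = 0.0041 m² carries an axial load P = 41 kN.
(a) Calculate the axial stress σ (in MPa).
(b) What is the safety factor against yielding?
(a) Axial stress σ = P/A. Convert P = 41 kN = 41000 N.
  σ = 41000 / 0.0041 = 1 × 10⁷ Pa = 10 MPa
(b) Safety factor SF = σ_y/σ = 280 / 10 = 28
Final answer: (a) σ = 10 MPa, (b) SF = 28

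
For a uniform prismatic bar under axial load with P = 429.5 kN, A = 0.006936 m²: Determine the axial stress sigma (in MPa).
Model: a uniform prismatic bar under axial load, so sigma = P / A.
Convert to SI units:
  P = 429.5 kN = 429500 N
Substitute:
  sigma = 429500 / 0.006936
  sigma = 6.192 × 10⁷ Pa
Convert: sigma = 6.192 × 10⁷ Pa = 61.92 MPa
Final answer: sigma = 61.92 MPa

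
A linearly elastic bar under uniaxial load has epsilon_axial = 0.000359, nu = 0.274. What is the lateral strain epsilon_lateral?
Model: a linearly elastic bar under uniaxial load, so epsilon_lateral = -nu·epsilon_axial.
Substitute:
  epsilon_lateral = -(0.274 × 0.000359)
  epsilon_lateral = -9.837 × 10⁻⁵
Final answer: epsilon_lateral = -9.837 × 10⁻⁵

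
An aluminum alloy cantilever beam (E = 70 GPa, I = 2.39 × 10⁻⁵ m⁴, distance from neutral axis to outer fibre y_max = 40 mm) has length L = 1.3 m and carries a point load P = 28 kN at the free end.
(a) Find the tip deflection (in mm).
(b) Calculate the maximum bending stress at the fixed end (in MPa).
(a) Tip deflection of a cantilever with an end point load: δ = P·L^3 / (3·E·I). Convert P = 28 kN = 28000 N, E = 70 GPa = 7 × 10¹⁰ Pa.
  δ = (28000 × 1.3^3) / (3 × (7 × 10¹⁰) × (2.39 × 10⁻⁵)) = 0.01226 m = 12.26 mm
(b) Maximum bending moment at the fixed end: M = P·L = 28000 × 1.3 = 36400 N·m. Convert y_max = 40 mm = 0.04 m.
  σ = M·y_max / I = (36400 × 0.04) / (2.39 × 10⁻⁵) = 6.092 × 10⁷ Pa = 60.92 MPa
Final answer: (a) δ = 12.26 mm, (b) σ = 60.92 MPa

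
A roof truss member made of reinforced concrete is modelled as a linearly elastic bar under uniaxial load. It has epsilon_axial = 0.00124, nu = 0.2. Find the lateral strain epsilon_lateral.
Model: a linearly elastic bar under uniaxial load, so epsilon_lateral = -nu·epsilon_axial.
Substitute:
  epsilon_lateral = -(0.2 × 0.00124)
  epsilon_lateral = -0.000248
Final answer: epsilon_lateral = -0.000248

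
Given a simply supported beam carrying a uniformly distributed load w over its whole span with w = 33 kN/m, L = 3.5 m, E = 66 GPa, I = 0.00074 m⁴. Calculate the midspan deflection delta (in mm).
Model: a simply supported beam carrying a uniformly distributed load w over its whole span, so delta = (5·w·L^4) / (384·E·I).
Convert to SI units:
  w = 33 kN/m = 33000 N/m
  E = 66 GPa = 6.6 × 10¹⁰ Pa
Substitute:
  delta = (5 × 33000 × 3.5^4) / (384 × (6.6 × 10¹⁰) × 0.00074)
  delta = 0.00132 m
Convert: delta = 0.00132 m = 1.32 mm
Final answer: delta = 1.32 mm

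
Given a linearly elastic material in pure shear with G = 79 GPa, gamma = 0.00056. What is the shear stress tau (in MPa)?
Model: a linearly elastic material in pure shear, so tau = G·gamma.
Convert to SI units:
  G = 79 GPa = 7.9 × 10¹⁰ Pa
Substitute:
  tau = (7.9 × 10¹⁰) × 0.00056
  tau = 4.424 × 10⁷ Pa
Convert: tau = 4.424 × 10⁷ Pa = 44.24 MPa
Final answer: tau = 44.24 MPa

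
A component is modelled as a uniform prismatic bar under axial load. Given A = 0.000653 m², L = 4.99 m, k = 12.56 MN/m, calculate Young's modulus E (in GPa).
Model: a uniform prismatic bar under axial load, so k = (A·E) / L.
Solve for E: E = (k·L) / A.
Convert to SI units:
  k = 12.56 MN/m = 1.256 × 10⁷ N/m
Substitute:
  E = ((1.256 × 10⁷) × 4.99) / 0.000653
  E = 9.598 × 10¹⁰ Pa
Convert: E = 9.598 × 10¹⁰ Pa = 95.98 GPa
Final answer: E = 95.98 GPa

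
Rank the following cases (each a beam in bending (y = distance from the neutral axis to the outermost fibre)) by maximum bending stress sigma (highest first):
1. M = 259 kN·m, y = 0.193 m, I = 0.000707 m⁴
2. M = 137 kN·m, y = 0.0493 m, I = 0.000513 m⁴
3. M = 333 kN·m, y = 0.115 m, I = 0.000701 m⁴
Model: a beam in bending (y = distance from the neutral axis to the outermost fibre), so sigma = (M·y) / I (SI units).
  Case 1: sigma = (259000 × 0.193) / 0.000707 = 7.07 × 10⁷ Pa = 70.7 MPa
  Case 2: sigma = (137000 × 0.0493) / 0.000513 = 1.317 × 10⁷ Pa = 13.17 MPa
  Case 3: sigma = (333000 × 0.115) / 0.000701 = 5.463 × 10⁷ Pa = 54.63 MPa
Ordering: 70.7 MPa (case 1) > 54.63 MPa (case 3) > 13.17 MPa (case 2)
Final answer: 1, 3, 2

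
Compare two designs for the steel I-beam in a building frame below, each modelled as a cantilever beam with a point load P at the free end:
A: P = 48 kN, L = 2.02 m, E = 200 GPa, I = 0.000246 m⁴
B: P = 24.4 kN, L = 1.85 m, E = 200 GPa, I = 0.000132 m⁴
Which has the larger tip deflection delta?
Model: a cantilever beam with a point load P at the free end, so delta = (P·L^3) / (3·E·I) (SI units).
  A: delta = (48000 × 2.02^3) / (3 × (2 × 10¹¹) × 0.000246) = 0.00268 m = 2.68 mm
  B: delta = (24400 × 1.85^3) / (3 × (2 × 10¹¹) × 0.000132) = 0.001951 m = 1.951 mm
2.68 mm > 1.951 mm, so A is larger.
Final answer: A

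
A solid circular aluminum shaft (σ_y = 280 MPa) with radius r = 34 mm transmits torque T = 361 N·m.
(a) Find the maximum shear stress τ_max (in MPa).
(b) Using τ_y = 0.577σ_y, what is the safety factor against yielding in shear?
(a) For a solid circular shaft, τ_max = T·r/J with J = π·r^4/2, i.e. τ_max = 2·T / (π·r^3). Convert r = 34 mm = 0.034 m.
  τ_max = (2 × 361) / (π × 0.034^3) = 5.847 × 10⁶ Pa = 5.847 MPa
(b) τ_y = 0.577 × 280 = 161.56 MPa
  SF = τ_y/τ_max = 161.56 / 5.847 = 27.63
Final answer: (a) τ_max = 5.847 MPa, (b) SF = 27.63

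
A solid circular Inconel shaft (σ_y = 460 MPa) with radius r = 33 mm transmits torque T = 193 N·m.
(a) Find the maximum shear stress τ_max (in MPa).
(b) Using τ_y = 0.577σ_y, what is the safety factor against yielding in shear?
(a) For a solid circular shaft, τ_max = T·r/J with J = π·r^4/2, i.e. τ_max = 2·T / (π·r^3). Convert r = 33 mm = 0.033 m.
  τ_max = (2 × 193) / (π × 0.033^3) = 3.419 × 10⁶ Pa = 3.419 MPa
(b) τ_y = 0.577 × 460 = 265.42 MPa
  SF = τ_y/τ_max = 265.42 / 3.419 = 77.63
Final answer: (a) τ_max = 3.419 MPa, (b) SF = 77.63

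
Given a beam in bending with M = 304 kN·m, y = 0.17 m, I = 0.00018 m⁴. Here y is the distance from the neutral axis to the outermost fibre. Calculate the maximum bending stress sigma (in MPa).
Model: a beam in bending, so sigma = (M·y) / I.
Convert to SI units:
  M = 304 kN·m = 304000 N·m
Substitute:
  sigma = (304000 × 0.17) / 0.00018
  sigma = 2.871 × 10⁸ Pa
Convert: sigma = 2.871 × 10⁸ Pa = 287.1 MPa
Final answer: sigma = 287.1 MPa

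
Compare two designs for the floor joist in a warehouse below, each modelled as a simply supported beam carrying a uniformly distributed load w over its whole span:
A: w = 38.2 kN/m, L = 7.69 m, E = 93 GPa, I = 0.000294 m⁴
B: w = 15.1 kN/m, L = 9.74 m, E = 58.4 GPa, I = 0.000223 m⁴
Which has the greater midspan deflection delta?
Model: a simply supported beam carrying a uniformly distributed load w over its whole span, so delta = (5·w·L^4) / (384·E·I) (SI units).
  A: delta = (5 × 38200 × 7.69^4) / (384 × (9.3 × 10¹⁰) × 0.000294) = 0.06362 m = 63.62 mm
  B: delta = (5 × 15100 × 9.74^4) / (384 × (5.84 × 10¹⁰) × 0.000223) = 0.1359 m = 135.9 mm
135.9 mm > 63.62 mm, so B is larger.
Final answer: B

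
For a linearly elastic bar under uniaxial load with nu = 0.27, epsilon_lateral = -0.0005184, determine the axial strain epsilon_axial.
Model: a linearly elastic bar under uniaxial load, so epsilon_lateral = -nu·epsilon_axial.
Solve for epsilon_axial: epsilon_axial = -epsilon_lateral / nu.
Substitute:
  epsilon_axial = -(-0.0005184) / 0.27
  epsilon_axial = 0.00192
Final answer: epsilon_axial = 0.00192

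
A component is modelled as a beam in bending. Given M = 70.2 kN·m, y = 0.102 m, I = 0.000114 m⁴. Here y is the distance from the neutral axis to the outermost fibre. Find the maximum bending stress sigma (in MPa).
Model: a beam in bending, so sigma = (M·y) / I.
Convert to SI units:
  M = 70.2 kN·m = 70200 N·m
Substitute:
  sigma = (70200 × 0.102) / 0.000114
  sigma = 6.281 × 10⁷ Pa
Convert: sigma = 6.281 × 10⁷ Pa = 62.81 MPa
Final answer: sigma = 62.81 MPa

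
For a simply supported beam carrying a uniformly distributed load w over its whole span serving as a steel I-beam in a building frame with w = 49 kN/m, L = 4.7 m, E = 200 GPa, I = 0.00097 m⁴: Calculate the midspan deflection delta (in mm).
Model: a simply supported beam carrying a uniformly distributed load w over its whole span, so delta = (5·w·L^4) / (384·E·I).
Convert to SI units:
  w = 49 kN/m = 49000 N/m
  E = 200 GPa = 2 × 10¹¹ Pa
Substitute:
  delta = (5 × 49000 × 4.7^4) / (384 × (2 × 10¹¹) × 0.00097)
  delta = 0.001605 m
Convert: delta = 0.001605 m = 1.605 mm
Final answer: delta = 1.605 mm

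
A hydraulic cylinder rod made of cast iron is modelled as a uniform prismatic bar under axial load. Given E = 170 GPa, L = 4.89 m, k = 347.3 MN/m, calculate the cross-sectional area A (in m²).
Model: a uniform prismatic bar under axial load, so k = (A·E) / L.
Solve for A: A = (k·L) / E.
Convert to SI units:
  E = 170 GPa = 1.7 × 10¹¹ Pa
  k = 347.3 MN/m = 3.473 × 10⁸ N/m
Substitute:
  A = ((3.473 × 10⁸) × 4.89) / (1.7 × 10¹¹)
  A = 0.00999 m²
Final answer: A = 0.00999 m²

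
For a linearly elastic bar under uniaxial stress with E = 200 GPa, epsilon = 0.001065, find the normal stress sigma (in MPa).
Model: a linearly elastic bar under uniaxial stress, so epsilon = sigma / E.
Solve for sigma: sigma = epsilon·E.
Convert to SI units:
  E = 200 GPa = 2 × 10¹¹ Pa
Substitute:
  sigma = 0.001065 × (2 × 10¹¹)
  sigma = 2.13 × 10⁸ Pa
Convert: sigma = 2.13 × 10⁸ Pa = 213 MPa
Final answer: sigma = 213 MPa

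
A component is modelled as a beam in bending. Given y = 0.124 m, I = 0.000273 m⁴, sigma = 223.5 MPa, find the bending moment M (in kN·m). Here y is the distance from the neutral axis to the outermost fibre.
Model: a beam in bending, so sigma = (M·y) / I.
Solve for M: M = (sigma·I) / y.
Convert to SI units:
  sigma = 223.5 MPa = 2.235 × 10⁸ Pa
Substitute:
  M = ((2.235 × 10⁸) × 0.000273) / 0.124
  M = 492100 N·m
Convert: M = 492100 N·m = 492.1 kN·m
Final answer: M = 492.1 kN·m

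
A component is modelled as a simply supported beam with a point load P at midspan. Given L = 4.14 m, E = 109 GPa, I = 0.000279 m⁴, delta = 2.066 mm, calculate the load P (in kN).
Model: a simply supported beam with a point load P at midspan, so delta = (P·L^3) / (48·E·I).
Solve for P: P = (48·delta·E·I) / L^3.
Convert to SI units:
  E = 109 GPa = 1.09 × 10¹¹ Pa
  delta = 2.066 mm = 0.002066 m
Substitute:
  P = (48 × 0.002066 × (1.09 × 10¹¹) × 0.000279) / 4.14^3
  P = 42500 N
Convert: P = 42500 N = 42.5 kN
Final answer: P = 42.5 kN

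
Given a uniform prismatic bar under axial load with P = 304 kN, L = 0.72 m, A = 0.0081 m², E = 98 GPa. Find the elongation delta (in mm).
Model: a uniform prismatic bar under axial load, so delta = (P·L) / (A·E).
Convert to SI units:
  P = 304 kN = 304000 N
  E = 98 GPa = 9.8 × 10¹⁰ Pa
Substitute:
  delta = (304000 × 0.72) / (0.0081 × (9.8 × 10¹⁰))
  delta = 0.0002757 m
Convert: delta = 0.0002757 m = 0.2757 mm
Final answer: delta = 0.2757 mm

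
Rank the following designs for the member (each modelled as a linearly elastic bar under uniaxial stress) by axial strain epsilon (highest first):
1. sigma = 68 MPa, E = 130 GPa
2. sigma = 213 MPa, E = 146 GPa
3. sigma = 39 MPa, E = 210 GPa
Model: a linearly elastic bar under uniaxial stress, so epsilon = sigma / E (SI units).
  Case 1: epsilon = (6.8 × 10⁷) / (1.3 × 10¹¹) = 0.0005231
  Case 2: epsilon = (2.13 × 10⁸) / (1.46 × 10¹¹) = 0.001459
  Case 3: epsilon = (3.9 × 10⁷) / (2.1 × 10¹¹) = 0.0001857
Ordering: 0.001459 (case 2) > 0.0005231 (case 1) > 0.0001857 (case 3)
Final answer: 2, 1, 3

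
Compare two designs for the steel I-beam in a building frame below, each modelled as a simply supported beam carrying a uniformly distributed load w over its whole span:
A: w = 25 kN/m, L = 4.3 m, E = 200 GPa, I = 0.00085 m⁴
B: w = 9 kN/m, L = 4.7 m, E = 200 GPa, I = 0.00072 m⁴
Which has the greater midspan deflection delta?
Model: a simply supported beam carrying a uniformly distributed load w over its whole span, so delta = (5·w·L^4) / (384·E·I) (SI units).
  A: delta = (5 × 25000 × 4.3^4) / (384 × (2 × 10¹¹) × 0.00085) = 0.0006546 m = 0.6546 mm
  B: delta = (5 × 9000 × 4.7^4) / (384 × (2 × 10¹¹) × 0.00072) = 0.0003971 m = 0.3971 mm
0.6546 mm > 0.3971 mm, so A is larger.
Final answer: A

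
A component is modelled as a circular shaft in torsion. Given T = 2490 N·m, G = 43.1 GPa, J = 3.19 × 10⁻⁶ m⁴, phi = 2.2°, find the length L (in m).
Model: a circular shaft in torsion, so phi = (T·L) / (G·J).
Solve for L: L = (phi·G·J) / T.
Convert to SI units:
  G = 43.1 GPa = 4.31 × 10¹⁰ Pa
  phi = 2.2° = 0.0384 rad
Substitute:
  L = (0.0384 × (4.31 × 10¹⁰) × (3.19 × 10⁻⁶)) / 2490
  L = 2.12 m
Final answer: L = 2.12 m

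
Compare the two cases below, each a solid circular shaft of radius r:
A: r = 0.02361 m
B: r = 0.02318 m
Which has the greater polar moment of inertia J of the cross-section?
Model: a solid circular shaft of radius r, so J = (π·r^4) / 2 (SI units).
  A: J = (π × 0.02361^4) / 2 = 4.881 × 10⁻⁷ m⁴
  B: J = (π × 0.02318^4) / 2 = 4.535 × 10⁻⁷ m⁴
4.881 × 10⁻⁷ m⁴ > 4.535 × 10⁻⁷ m⁴, so A is larger.
Final answer: A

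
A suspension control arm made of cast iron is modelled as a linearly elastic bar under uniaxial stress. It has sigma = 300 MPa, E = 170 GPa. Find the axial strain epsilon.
Model: a linearly elastic bar under uniaxial stress, so epsilon = sigma / E.
Convert to SI units:
  sigma = 300 MPa = 3 × 10⁸ Pa
  E = 170 GPa = 1.7 × 10¹¹ Pa
Substitute:
  epsilon = (3 × 10⁸) / (1.7 × 10¹¹)
  epsilon = 0.001765
Final answer: epsilon = 0.001765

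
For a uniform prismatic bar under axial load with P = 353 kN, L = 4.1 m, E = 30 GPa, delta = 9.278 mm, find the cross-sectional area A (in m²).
Model: a uniform prismatic bar under axial load, so delta = (P·L) / (A·E).
Solve for A: A = (P·L) / (delta·E).
Convert to SI units:
  P = 353 kN = 353000 N
  E = 30 GPa = 3 × 10¹⁰ Pa
  delta = 9.278 mm = 0.009278 m
Substitute:
  A = (353000 × 4.1) / (0.009278 × (3 × 10¹⁰))
  A = 0.0052 m²
Final answer: A = 0.0052 m²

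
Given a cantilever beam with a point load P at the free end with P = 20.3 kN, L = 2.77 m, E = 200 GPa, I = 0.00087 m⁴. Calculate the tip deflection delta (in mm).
Model: a cantilever beam with a point load P at the free end, so delta = (P·L^3) / (3·E·I).
Convert to SI units:
  P = 20.3 kN = 20300 N
  E = 200 GPa = 2 × 10¹¹ Pa
Substitute:
  delta = (20300 × 2.77^3) / (3 × (2 × 10¹¹) × 0.00087)
  delta = 0.0008265 m
Convert: delta = 0.0008265 m = 0.8265 mm
Final answer: delta = 0.8265 mm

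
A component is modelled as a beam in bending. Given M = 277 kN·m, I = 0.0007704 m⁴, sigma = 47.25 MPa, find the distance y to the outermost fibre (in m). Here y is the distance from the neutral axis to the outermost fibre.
Model: a beam in bending, so sigma = (M·y) / I.
Solve for y: y = (sigma·I) / M.
Convert to SI units:
  M = 277 kN·m = 277000 N·m
  sigma = 47.25 MPa = 4.725 × 10⁷ Pa
Substitute:
  y = ((4.725 × 10⁷) × 0.0007704) / 277000
  y = 0.1314 m
Final answer: y = 0.1314 m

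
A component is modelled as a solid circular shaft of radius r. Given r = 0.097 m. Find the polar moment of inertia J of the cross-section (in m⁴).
Model: a solid circular shaft of radius r, so J = (π·r^4) / 2.
Substitute:
  J = (π × 0.097^4) / 2
  J = 0.0001391 m⁴
Final answer: J = 0.0001391 m⁴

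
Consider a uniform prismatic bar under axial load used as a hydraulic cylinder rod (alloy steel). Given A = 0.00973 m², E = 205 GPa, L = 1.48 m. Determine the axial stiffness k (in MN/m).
Model: a uniform prismatic bar under axial load, so k = (A·E) / L.
Convert to SI units:
  E = 205 GPa = 2.05 × 10¹¹ Pa
Substitute:
  k = (0.00973 × (2.05 × 10¹¹)) / 1.48
  k = 1.348 × 10⁹ N/m
Convert: k = 1.348 × 10⁹ N/m = 1348 MN/m
Final answer: k = 1348 MN/m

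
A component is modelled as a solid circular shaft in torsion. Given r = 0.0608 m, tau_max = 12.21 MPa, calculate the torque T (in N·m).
Model: a solid circular shaft in torsion, so tau_max = (2·T) / (π·r^3).
Solve for T: T = (π·tau_max·r^3) / 2.
Convert to SI units:
  tau_max = 12.21 MPa = 1.221 × 10⁷ Pa
Substitute:
  T = (π × (1.221 × 10⁷) × 0.0608^3) / 2
  T = 4311 N·m
Final answer: T = 4311 N·m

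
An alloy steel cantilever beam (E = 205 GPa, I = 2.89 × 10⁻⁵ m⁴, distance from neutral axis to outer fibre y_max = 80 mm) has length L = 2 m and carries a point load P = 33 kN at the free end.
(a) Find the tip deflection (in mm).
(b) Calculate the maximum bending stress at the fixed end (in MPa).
(a) Tip deflection of a cantilever with an end point load: δ = P·L^3 / (3·E·I). Convert P = 33 kN = 33000 N, E = 205 GPa = 2.05 × 10¹¹ Pa.
  δ = (33000 × 2^3) / (3 × (2.05 × 10¹¹) × (2.89 × 10⁻⁵)) = 0.01485 m = 14.85 mm
(b) Maximum bending moment at the fixed end: M = P·L = 33000 × 2 = 66000 N·m. Convert y_max = 80 mm = 0.08 m.
  σ = M·y_max / I = (66000 × 0.08) / (2.89 × 10⁻⁵) = 1.827 × 10⁸ Pa = 182.7 MPa
Final answer: (a) δ = 14.85 mm, (b) σ = 182.7 MPa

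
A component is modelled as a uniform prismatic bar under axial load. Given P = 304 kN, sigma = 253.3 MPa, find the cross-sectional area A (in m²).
Model: a uniform prismatic bar under axial load, so sigma = P / A.
Solve for A: A = P / sigma.
Convert to SI units:
  P = 304 kN = 304000 N
  sigma = 253.3 MPa = 2.533 × 10⁸ Pa
Substitute:
  A = 304000 / (2.533 × 10⁸)
  A = 0.0012 m²
Final answer: A = 0.0012 m²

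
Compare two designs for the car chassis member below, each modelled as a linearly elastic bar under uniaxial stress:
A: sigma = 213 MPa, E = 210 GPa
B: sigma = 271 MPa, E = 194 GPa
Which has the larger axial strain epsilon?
Model: a linearly elastic bar under uniaxial stress, so epsilon = sigma / E (SI units).
  A: epsilon = (2.13 × 10⁸) / (2.1 × 10¹¹) = 0.001014
  B: epsilon = (2.71 × 10⁸) / (1.94 × 10¹¹) = 0.001397
0.001397 > 0.001014, so B is larger.
Final answer: B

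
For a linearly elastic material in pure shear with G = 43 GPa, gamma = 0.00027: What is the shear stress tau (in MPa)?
Model: a linearly elastic material in pure shear, so tau = G·gamma.
Convert to SI units:
  G = 43 GPa = 4.3 × 10¹⁰ Pa
Substitute:
  tau = (4.3 × 10¹⁰) × 0.00027
  tau = 1.161 × 10⁷ Pa
Convert: tau = 1.161 × 10⁷ Pa = 11.61 MPa
Final answer: tau = 11.61 MPa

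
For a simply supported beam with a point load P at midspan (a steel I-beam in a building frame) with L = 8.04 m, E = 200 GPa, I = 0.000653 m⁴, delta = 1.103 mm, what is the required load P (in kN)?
Model: a simply supported beam with a point load P at midspan, so delta = (P·L^3) / (48·E·I).
Solve for P: P = (48·delta·E·I) / L^3.
Convert to SI units:
  E = 200 GPa = 2 × 10¹¹ Pa
  delta = 1.103 mm = 0.001103 m
Substitute:
  P = (48 × 0.001103 × (2 × 10¹¹) × 0.000653) / 8.04^3
  P = 13300 N
Convert: P = 13300 N = 13.3 kN
Final answer: P = 13.3 kN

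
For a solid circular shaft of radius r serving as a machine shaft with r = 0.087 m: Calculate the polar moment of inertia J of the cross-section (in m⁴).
Model: a solid circular shaft of radius r, so J = (π·r^4) / 2.
Substitute:
  J = (π × 0.087^4) / 2
  J = 8.999 × 10⁻⁵ m⁴
Final answer: J = 8.999 × 10⁻⁵ m⁴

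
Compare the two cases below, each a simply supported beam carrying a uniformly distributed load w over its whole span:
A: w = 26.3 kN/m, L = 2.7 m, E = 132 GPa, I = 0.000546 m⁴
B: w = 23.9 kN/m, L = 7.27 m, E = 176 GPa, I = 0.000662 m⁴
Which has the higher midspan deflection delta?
Model: a simply supported beam carrying a uniformly distributed load w over its whole span, so delta = (5·w·L^4) / (384·E·I) (SI units).
  A: delta = (5 × 26300 × 2.7^4) / (384 × (1.32 × 10¹¹) × 0.000546) = 0.0002525 m = 0.2525 mm
  B: delta = (5 × 23900 × 7.27^4) / (384 × (1.76 × 10¹¹) × 0.000662) = 0.007461 m = 7.461 mm
7.461 mm > 0.2525 mm, so B is larger.
Final answer: B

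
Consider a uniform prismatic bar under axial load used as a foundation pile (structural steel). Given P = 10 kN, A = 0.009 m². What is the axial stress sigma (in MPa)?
Model: a uniform prismatic bar under axial load, so sigma = P / A.
Convert to SI units:
  P = 10 kN = 10000 N
Substitute:
  sigma = 10000 / 0.009
  sigma = 1.111 × 10⁶ Pa
Convert: sigma = 1.111 × 10⁶ Pa = 1.111 MPa
Final answer: sigma = 1.111 MPa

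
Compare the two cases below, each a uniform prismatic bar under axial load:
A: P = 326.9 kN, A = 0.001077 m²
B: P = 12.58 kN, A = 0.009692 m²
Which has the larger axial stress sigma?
Model: a uniform prismatic bar under axial load, so sigma = P / A (SI units).
  A: sigma = 326900 / 0.001077 = 3.035 × 10⁸ Pa = 303.5 MPa
  B: sigma = 12580 / 0.009692 = 1.298 × 10⁶ Pa = 1.298 MPa
303.5 MPa > 1.298 MPa, so A is larger.
Final answer: A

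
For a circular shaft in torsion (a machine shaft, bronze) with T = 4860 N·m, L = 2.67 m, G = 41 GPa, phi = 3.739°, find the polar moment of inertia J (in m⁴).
Model: a circular shaft in torsion, so phi = (T·L) / (G·J).
Solve for J: J = (T·L) / (phi·G).
Convert to SI units:
  G = 41 GPa = 4.1 × 10¹⁰ Pa
  phi = 3.739° = 0.06526 rad
Substitute:
  J = (4860 × 2.67) / (0.06526 × (4.1 × 10¹⁰))
  J = 4.85 × 10⁻⁶ m⁴
Final answer: J = 4.85 × 10⁻⁶ m⁴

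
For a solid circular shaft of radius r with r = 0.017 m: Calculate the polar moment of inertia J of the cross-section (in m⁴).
Model: a solid circular shaft of radius r, so J = (π·r^4) / 2.
Substitute:
  J = (π × 0.017^4) / 2
  J = 1.312 × 10⁻⁷ m⁴
Final answer: J = 1.312 × 10⁻⁷ m⁴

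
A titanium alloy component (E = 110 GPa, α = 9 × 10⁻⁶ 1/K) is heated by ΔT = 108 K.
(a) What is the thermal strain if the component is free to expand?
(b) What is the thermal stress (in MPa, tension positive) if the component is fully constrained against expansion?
(a) Free thermal strain ε_th = α·ΔT = (9 × 10⁻⁶) × 108 = 0.000972
(b) Fully constrained, the expansion is suppressed, so σ = -E·α·ΔT. Convert E = 110 GPa = 1.1 × 10¹¹ Pa.
  σ = -(1.1 × 10¹¹) × (9 × 10⁻⁶) × 108 = -1.069 × 10⁸ Pa = -106.9 MPa (compressive)
Final answer: (a) ε_th = 0.000972, (b) σ = -106.9 MPa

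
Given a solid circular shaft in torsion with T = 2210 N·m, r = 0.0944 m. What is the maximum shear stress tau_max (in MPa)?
Model: a solid circular shaft in torsion, so tau_max = (2·T) / (π·r^3).
Substitute:
  tau_max = (2 × 2210) / (π × 0.0944^3)
  tau_max = 1.672 × 10⁶ Pa
Convert: tau_max = 1.672 × 10⁶ Pa = 1.672 MPa
Final answer: tau_max = 1.672 MPa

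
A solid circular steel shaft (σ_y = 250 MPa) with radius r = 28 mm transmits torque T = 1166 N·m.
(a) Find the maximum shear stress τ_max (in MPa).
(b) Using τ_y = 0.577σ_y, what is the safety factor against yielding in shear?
(a) For a solid circular shaft, τ_max = T·r/J with J = π·r^4/2, i.e. τ_max = 2·T / (π·r^3). Convert r = 28 mm = 0.028 m.
  τ_max = (2 × 1166) / (π × 0.028^3) = 3.381 × 10⁷ Pa = 33.81 MPa
(b) τ_y = 0.577 × 250 = 144.25 MPa
  SF = τ_y/τ_max = 144.25 / 33.81 = 4.266
Final answer: (a) τ_max = 33.81 MPa, (b) SF = 4.266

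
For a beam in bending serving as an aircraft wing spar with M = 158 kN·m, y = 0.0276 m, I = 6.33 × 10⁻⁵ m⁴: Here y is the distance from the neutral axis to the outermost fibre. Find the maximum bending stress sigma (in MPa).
Model: a beam in bending, so sigma = (M·y) / I.
Convert to SI units:
  M = 158 kN·m = 158000 N·m
Substitute:
  sigma = (158000 × 0.0276) / (6.33 × 10⁻⁵)
  sigma = 6.889 × 10⁷ Pa
Convert: sigma = 6.889 × 10⁷ Pa = 68.89 MPa
Final answer: sigma = 68.89 MPa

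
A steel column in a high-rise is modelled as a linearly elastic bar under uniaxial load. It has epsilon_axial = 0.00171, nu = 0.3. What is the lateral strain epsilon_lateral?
Model: a linearly elastic bar under uniaxial load, so epsilon_lateral = -nu·epsilon_axial.
Substitute:
  epsilon_lateral = -(0.3 × 0.00171)
  epsilon_lateral = -0.000513
Final answer: epsilon_lateral = -0.000513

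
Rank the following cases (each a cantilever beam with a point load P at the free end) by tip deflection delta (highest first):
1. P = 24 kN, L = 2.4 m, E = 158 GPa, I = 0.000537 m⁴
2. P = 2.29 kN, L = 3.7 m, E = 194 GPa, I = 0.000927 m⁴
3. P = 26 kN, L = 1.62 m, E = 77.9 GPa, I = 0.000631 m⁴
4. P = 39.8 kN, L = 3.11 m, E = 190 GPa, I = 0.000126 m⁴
Model: a cantilever beam with a point load P at the free end, so delta = (P·L^3) / (3·E·I) (SI units).
  Case 1: delta = (24000 × 2.4^3) / (3 × (1.58 × 10¹¹) × 0.000537) = 0.001303 m = 1.303 mm
  Case 2: delta = (2290 × 3.7^3) / (3 × (1.94 × 10¹¹) × 0.000927) = 0.000215 m = 0.215 mm
  Case 3: delta = (26000 × 1.62^3) / (3 × (7.79 × 10¹⁰) × 0.000631) = 0.0007496 m = 0.7496 mm
  Case 4: delta = (39800 × 3.11^3) / (3 × (1.9 × 10¹¹) × 0.000126) = 0.01667 m = 16.67 mm
Ordering: 16.67 mm (case 4) > 1.303 mm (case 1) > 0.7496 mm (case 3) > 0.215 mm (case 2)
Final answer: 4, 1, 3, 2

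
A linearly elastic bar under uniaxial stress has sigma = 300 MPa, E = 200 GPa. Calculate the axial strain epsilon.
Model: a linearly elastic bar under uniaxial stress, so epsilon = sigma / E.
Convert to SI units:
  sigma = 300 MPa = 3 × 10⁸ Pa
  E = 200 GPa = 2 × 10¹¹ Pa
Substitute:
  epsilon = (3 × 10⁸) / (2 × 10¹¹)
  epsilon = 0.0015
Final answer: epsilon = 0.0015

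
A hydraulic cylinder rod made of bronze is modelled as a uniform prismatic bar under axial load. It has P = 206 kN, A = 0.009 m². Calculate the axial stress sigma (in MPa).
Model: a uniform prismatic bar under axial load, so sigma = P / A.
Convert to SI units:
  P = 206 kN = 206000 N
Substitute:
  sigma = 206000 / 0.009
  sigma = 2.289 × 10⁷ Pa
Convert: sigma = 2.289 × 10⁷ Pa = 22.89 MPa
Final answer: sigma = 22.89 MPa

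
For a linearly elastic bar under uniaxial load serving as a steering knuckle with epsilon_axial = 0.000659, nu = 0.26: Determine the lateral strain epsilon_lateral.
Model: a linearly elastic bar under uniaxial load, so epsilon_lateral = -nu·epsilon_axial.
Substitute:
  epsilon_lateral = -(0.26 × 0.000659)
  epsilon_lateral = -0.0001713
Final answer: epsilon_lateral = -0.0001713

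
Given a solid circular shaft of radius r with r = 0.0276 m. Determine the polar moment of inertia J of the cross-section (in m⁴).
Model: a solid circular shaft of radius r, so J = (π·r^4) / 2.
Substitute:
  J = (π × 0.0276^4) / 2
  J = 9.115 × 10⁻⁷ m⁴
Final answer: J = 9.115 × 10⁻⁷ m⁴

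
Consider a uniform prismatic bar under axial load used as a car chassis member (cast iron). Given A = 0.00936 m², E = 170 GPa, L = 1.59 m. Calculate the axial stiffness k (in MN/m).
Model: a uniform prismatic bar under axial load, so k = (A·E) / L.
Convert to SI units:
  E = 170 GPa = 1.7 × 10¹¹ Pa
Substitute:
  k = (0.00936 × (1.7 × 10¹¹)) / 1.59
  k = 1.001 × 10⁹ N/m
Convert: k = 1.001 × 10⁹ N/m = 1001 MN/m
Final answer: k = 1001 MN/m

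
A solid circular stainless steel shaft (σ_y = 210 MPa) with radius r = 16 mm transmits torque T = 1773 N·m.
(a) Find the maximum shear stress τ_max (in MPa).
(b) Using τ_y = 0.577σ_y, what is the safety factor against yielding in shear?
(a) For a solid circular shaft, τ_max = T·r/J with J = π·r^4/2, i.e. τ_max = 2·T / (π·r^3). Convert r = 16 mm = 0.016 m.
  τ_max = (2 × 1773) / (π × 0.016^3) = 2.756 × 10⁸ Pa = 275.6 MPa
(b) τ_y = 0.577 × 210 = 121.17 MPa
  SF = τ_y/τ_max = 121.17 / 275.6 = 0.4397
Final answer: (a) τ_max = 275.6 MPa, (b) SF = 0.4397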